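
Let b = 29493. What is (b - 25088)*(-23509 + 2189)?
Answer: -93914600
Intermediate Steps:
(b - 25088)*(-23509 + 2189) = (29493 - 25088)*(-23509 + 2189) = 4405*(-21320) = -93914600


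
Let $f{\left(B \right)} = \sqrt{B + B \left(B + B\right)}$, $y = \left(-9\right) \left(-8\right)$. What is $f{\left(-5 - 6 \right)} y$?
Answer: $72 \sqrt{231} \approx 1094.3$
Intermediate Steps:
$y = 72$
$f{\left(B \right)} = \sqrt{B + 2 B^{2}}$ ($f{\left(B \right)} = \sqrt{B + B 2 B} = \sqrt{B + 2 B^{2}}$)
$f{\left(-5 - 6 \right)} y = \sqrt{\left(-5 - 6\right) \left(1 + 2 \left(-5 - 6\right)\right)} 72 = \sqrt{- 11 \left(1 + 2 \left(-11\right)\right)} 72 = \sqrt{- 11 \left(1 - 22\right)} 72 = \sqrt{\left(-11\right) \left(-21\right)} 72 = \sqrt{231} \cdot 72 = 72 \sqrt{231}$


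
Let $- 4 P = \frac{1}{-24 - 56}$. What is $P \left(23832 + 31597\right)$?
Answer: $\frac{55429}{320} \approx 173.22$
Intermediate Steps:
$P = \frac{1}{320}$ ($P = - \frac{1}{4 \left(-24 - 56\right)} = - \frac{1}{4 \left(-80\right)} = \left(- \frac{1}{4}\right) \left(- \frac{1}{80}\right) = \frac{1}{320} \approx 0.003125$)
$P \left(23832 + 31597\right) = \frac{23832 + 31597}{320} = \frac{1}{320} \cdot 55429 = \frac{55429}{320}$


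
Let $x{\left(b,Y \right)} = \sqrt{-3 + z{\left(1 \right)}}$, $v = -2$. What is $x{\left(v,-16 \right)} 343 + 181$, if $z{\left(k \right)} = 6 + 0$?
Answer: $181 + 343 \sqrt{3} \approx 775.09$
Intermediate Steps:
$z{\left(k \right)} = 6$
$x{\left(b,Y \right)} = \sqrt{3}$ ($x{\left(b,Y \right)} = \sqrt{-3 + 6} = \sqrt{3}$)
$x{\left(v,-16 \right)} 343 + 181 = \sqrt{3} \cdot 343 + 181 = 343 \sqrt{3} + 181 = 181 + 343 \sqrt{3}$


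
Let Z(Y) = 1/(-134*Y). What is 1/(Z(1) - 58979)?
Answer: -134/7903187 ≈ -1.6955e-5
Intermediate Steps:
Z(Y) = -1/(134*Y)
1/(Z(1) - 58979) = 1/(-1/134/1 - 58979) = 1/(-1/134*1 - 58979) = 1/(-1/134 - 58979) = 1/(-7903187/134) = -134/7903187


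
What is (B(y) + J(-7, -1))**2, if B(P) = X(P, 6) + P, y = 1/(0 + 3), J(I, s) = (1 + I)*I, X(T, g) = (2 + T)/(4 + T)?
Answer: 2795584/1521 ≈ 1838.0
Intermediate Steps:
X(T, g) = (2 + T)/(4 + T)
J(I, s) = I*(1 + I)
y = 1/3 ≈ 0.33333
B(P) = P + (2 + P)/(4 + P) (B(P) = (2 + P)/(4 + P) + P = P + (2 + P)/(4 + P))
(B(y) + J(-7, -1))**2 = ((2 + 1/3 + (4 + 1/3)/3)/(4 + 1/3) - 7*(1 - 7))**2 = ((2 + 1/3 + (1/3)*(13/3))/(13/3) - 7*(-6))**2 = (3*(2 + 1/3 + 13/9)/13 + 42)**2 = ((3/13)*(34/9) + 42)**2 = (34/39 + 42)**2 = (1672/39)**2 = 2795584/1521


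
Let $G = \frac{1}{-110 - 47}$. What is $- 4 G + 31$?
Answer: $\frac{4871}{157} \approx 31.025$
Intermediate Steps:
$G = - \frac{1}{157}$ ($G = \frac{1}{-157} = - \frac{1}{157} \approx -0.0063694$)
$- 4 G + 31 = \left(-4\right) \left(- \frac{1}{157}\right) + 31 = \frac{4}{157} + 31 = \frac{4871}{157}$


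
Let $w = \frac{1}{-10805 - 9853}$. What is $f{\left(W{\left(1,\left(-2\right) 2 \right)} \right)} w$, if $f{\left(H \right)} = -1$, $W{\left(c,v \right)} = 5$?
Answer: $\frac{1}{20658} \approx 4.8407 \cdot 10^{-5}$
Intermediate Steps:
$w = - \frac{1}{20658}$ ($w = \frac{1}{-20658} = - \frac{1}{20658} \approx -4.8407 \cdot 10^{-5}$)
$f{\left(W{\left(1,\left(-2\right) 2 \right)} \right)} w = \left(-1\right) \left(- \frac{1}{20658}\right) = \frac{1}{20658}$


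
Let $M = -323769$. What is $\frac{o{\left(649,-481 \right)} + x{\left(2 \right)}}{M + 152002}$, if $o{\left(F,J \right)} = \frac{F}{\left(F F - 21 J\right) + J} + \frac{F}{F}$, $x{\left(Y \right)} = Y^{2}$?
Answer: $- \frac{2154754}{74000830707} \approx -2.9118 \cdot 10^{-5}$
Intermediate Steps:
$o{\left(F,J \right)} = 1 + \frac{F}{F^{2} - 20 J}$ ($o{\left(F,J \right)} = \frac{F}{\left(F^{2} - 21 J\right) + J} + 1 = \frac{F}{F^{2} - 20 J} + 1 = 1 + \frac{F}{F^{2} - 20 J}$)
$\frac{o{\left(649,-481 \right)} + x{\left(2 \right)}}{M + 152002} = \frac{\frac{649 + 649^{2} - -9620}{649^{2} - -9620} + 2^{2}}{-323769 + 152002} = \frac{\frac{649 + 421201 + 9620}{421201 + 9620} + 4}{-171767} = \left(\frac{1}{430821} \cdot 431470 + 4\right) \left(- \frac{1}{171767}\right) = \left(\frac{431470}{430821} + 4\right) \left(- \frac{1}{171767}\right) = \frac{2154754}{430821} \left(- \frac{1}{171767}\right) = - \frac{2154754}{74000830707}$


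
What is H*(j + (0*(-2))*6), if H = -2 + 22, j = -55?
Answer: -1100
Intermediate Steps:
H = 20
H*(j + (0*(-2))*6) = 20*(-55 + (0*(-2))*6) = 20*(-55 + 0*6) = 20*(-55 + 0) = 20*(-55) = -1100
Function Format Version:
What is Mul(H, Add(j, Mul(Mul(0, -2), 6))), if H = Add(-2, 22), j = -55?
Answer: -1100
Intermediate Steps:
H = 20
Mul(H, Add(j, Mul(Mul(0, -2), 6))) = Mul(20, Add(-55, Mul(Mul(0, -2), 6))) = Mul(20, Add(-55, Mul(0, 6))) = Mul(20, Add(-55, 0)) = Mul(20, -55) = -1100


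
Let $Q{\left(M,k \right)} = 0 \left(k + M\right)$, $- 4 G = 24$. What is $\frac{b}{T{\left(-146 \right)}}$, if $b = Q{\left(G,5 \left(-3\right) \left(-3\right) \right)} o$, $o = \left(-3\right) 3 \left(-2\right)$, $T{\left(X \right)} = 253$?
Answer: $0$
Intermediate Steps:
$G = -6$ ($G = \left(- \frac{1}{4}\right) 24 = -6$)
$Q{\left(M,k \right)} = 0$ ($Q{\left(M,k \right)} = 0 \left(M + k\right) = 0$)
$o = 18$ ($o = \left(-9\right) \left(-2\right) = 18$)
$b = 0$ ($b = 0 \cdot 18 = 0$)
$\frac{b}{T{\left(-146 \right)}} = \frac{0}{253} = 0 \cdot \frac{1}{253} = 0$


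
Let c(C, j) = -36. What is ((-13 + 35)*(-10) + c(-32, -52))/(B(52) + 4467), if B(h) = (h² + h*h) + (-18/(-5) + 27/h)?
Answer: -66560/2568571 ≈ -0.025913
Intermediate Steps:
B(h) = 18/5 + 2*h² + 27/h (B(h) = (h² + h²) + (-18*(-⅕) + 27/h) = 2*h² + (18/5 + 27/h) = 18/5 + 2*h² + 27/h)
((-13 + 35)*(-10) + c(-32, -52))/(B(52) + 4467) = ((-13 + 35)*(-10) - 36)/((18/5 + 2*52² + 27/52) + 4467) = (22*(-10) - 36)/((18/5 + 2*2704 + 27*(1/52)) + 4467) = (-220 - 36)/((18/5 + 5408 + 27/52) + 4467) = -256/(1407151/260 + 4467) = -256/2568571/260 = -256*260/2568571 = -66560/2568571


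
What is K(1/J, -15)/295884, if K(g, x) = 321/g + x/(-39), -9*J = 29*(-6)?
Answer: 80683/3846492 ≈ 0.020976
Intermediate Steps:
J = 58/3 (J = -29*(-6)/9 = -⅑*(-174) = 58/3 ≈ 19.333)
K(g, x) = 321/g - x/39 (K(g, x) = 321/g + x*(-1/39) = 321/g - x/39)
K(1/J, -15)/295884 = (321/(1/(58/3)) - 1/39*(-15))/295884 = (321/(3/58) + 5/13)*(1/295884) = (321*(58/3) + 5/13)*(1/295884) = (6206 + 5/13)*(1/295884) = (80683/13)*(1/295884) = 80683/3846492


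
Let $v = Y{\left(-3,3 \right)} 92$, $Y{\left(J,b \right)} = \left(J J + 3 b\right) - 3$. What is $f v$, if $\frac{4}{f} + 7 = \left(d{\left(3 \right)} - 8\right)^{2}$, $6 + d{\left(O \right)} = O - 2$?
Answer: $\frac{920}{27} \approx 34.074$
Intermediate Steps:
$d{\left(O \right)} = -8 + O$ ($d{\left(O \right)} = -6 + \left(O - 2\right) = -6 + \left(-2 + O\right) = -8 + O$)
$Y{\left(J,b \right)} = -3 + J^{2} + 3 b$ ($Y{\left(J,b \right)} = \left(J^{2} + 3 b\right) - 3 = -3 + J^{2} + 3 b$)
$f = \frac{2}{81}$ ($f = \frac{4}{-7 + \left(\left(-8 + 3\right) - 8\right)^{2}} = \frac{4}{-7 + \left(-5 - 8\right)^{2}} = \frac{4}{-7 + \left(-13\right)^{2}} = \frac{4}{-7 + 169} = \frac{4}{162} = 4 \cdot \frac{1}{162} = \frac{2}{81} \approx 0.024691$)
$v = 1380$ ($v = \left(-3 + \left(-3\right)^{2} + 3 \cdot 3\right) 92 = \left(-3 + 9 + 9\right) 92 = 15 \cdot 92 = 1380$)
$f v = \frac{2}{81} \cdot 1380 = \frac{920}{27}$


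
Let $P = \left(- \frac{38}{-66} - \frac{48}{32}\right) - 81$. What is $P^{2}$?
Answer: $\frac{29235649}{4356} \approx 6711.6$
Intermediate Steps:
$P = - \frac{5407}{66}$ ($P = \left(\left(-38\right) \left(- \frac{1}{66}\right) - \frac{3}{2}\right) - 81 = \left(\frac{19}{33} - \frac{3}{2}\right) - 81 = - \frac{61}{66} - 81 = - \frac{5407}{66} \approx -81.924$)
$P^{2} = \left(- \frac{5407}{66}\right)^{2} = \frac{29235649}{4356}$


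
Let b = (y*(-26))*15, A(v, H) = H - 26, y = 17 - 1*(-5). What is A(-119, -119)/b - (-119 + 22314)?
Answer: -38086591/1716 ≈ -22195.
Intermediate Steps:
y = 22 (y = 17 + 5 = 22)
A(v, H) = -26 + H
b = -8580 (b = (22*(-26))*15 = -572*15 = -8580)
A(-119, -119)/b - (-119 + 22314) = (-26 - 119)/(-8580) - (-119 + 22314) = -145*(-1/8580) - 1*22195 = 29/1716 - 22195 = -38086591/1716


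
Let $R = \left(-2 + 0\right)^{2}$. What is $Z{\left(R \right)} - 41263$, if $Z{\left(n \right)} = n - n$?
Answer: $-41263$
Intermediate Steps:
$R = 4$ ($R = \left(-2\right)^{2} = 4$)
$Z{\left(n \right)} = 0$
$Z{\left(R \right)} - 41263 = 0 - 41263 = -41263$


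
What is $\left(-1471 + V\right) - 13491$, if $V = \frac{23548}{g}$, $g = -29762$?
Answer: $- \frac{222661296}{14881} \approx -14963.0$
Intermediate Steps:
$V = - \frac{11774}{14881}$ ($V = \frac{23548}{-29762} = 23548 \left(- \frac{1}{29762}\right) = - \frac{11774}{14881} \approx -0.79121$)
$\left(-1471 + V\right) - 13491 = \left(-1471 - \frac{11774}{14881}\right) - 13491 = - \frac{21901725}{14881} - 13491 = - \frac{222661296}{14881}$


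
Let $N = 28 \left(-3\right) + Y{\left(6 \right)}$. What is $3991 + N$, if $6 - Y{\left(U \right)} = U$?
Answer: $3907$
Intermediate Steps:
$Y{\left(U \right)} = 6 - U$
$N = -84$ ($N = 28 \left(-3\right) + \left(6 - 6\right) = -84 + \left(6 - 6\right) = -84 + 0 = -84$)
$3991 + N = 3991 - 84 = 3907$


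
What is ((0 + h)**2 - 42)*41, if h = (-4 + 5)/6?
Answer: -61951/36 ≈ -1720.9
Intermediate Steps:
h = 1/6 (h = 1*(1/6) = 1/6 ≈ 0.16667)
((0 + h)**2 - 42)*41 = ((0 + 1/6)**2 - 42)*41 = ((1/6)**2 - 42)*41 = (1/36 - 42)*41 = -1511/36*41 = -61951/36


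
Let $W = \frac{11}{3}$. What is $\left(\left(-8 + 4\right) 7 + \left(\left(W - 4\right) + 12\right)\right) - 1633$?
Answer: $- \frac{4948}{3} \approx -1649.3$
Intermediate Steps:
$W = \frac{11}{3}$ ($W = 11 \cdot \frac{1}{3} = \frac{11}{3} \approx 3.6667$)
$\left(\left(-8 + 4\right) 7 + \left(\left(W - 4\right) + 12\right)\right) - 1633 = \left(\left(-8 + 4\right) 7 + \left(\left(\frac{11}{3} - 4\right) + 12\right)\right) - 1633 = \left(\left(-4\right) 7 + \left(- \frac{1}{3} + 12\right)\right) - 1633 = \left(-28 + \frac{35}{3}\right) - 1633 = - \frac{49}{3} - 1633 = - \frac{4948}{3}$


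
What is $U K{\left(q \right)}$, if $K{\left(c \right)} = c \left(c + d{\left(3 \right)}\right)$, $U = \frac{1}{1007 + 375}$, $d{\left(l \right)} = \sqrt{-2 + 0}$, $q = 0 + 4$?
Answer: $\frac{8}{691} + \frac{2 i \sqrt{2}}{691} \approx 0.011577 + 0.0040932 i$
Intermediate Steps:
$q = 4$
$d{\left(l \right)} = i \sqrt{2}$ ($d{\left(l \right)} = \sqrt{-2} = i \sqrt{2}$)
$U = \frac{1}{1382} \approx 0.00072359$
$K{\left(c \right)} = c \left(c + i \sqrt{2}\right)$
$U K{\left(q \right)} = \frac{4 \left(4 + i \sqrt{2}\right)}{1382} = \frac{16 + 4 i \sqrt{2}}{1382} = \frac{8}{691} + \frac{2 i \sqrt{2}}{691}$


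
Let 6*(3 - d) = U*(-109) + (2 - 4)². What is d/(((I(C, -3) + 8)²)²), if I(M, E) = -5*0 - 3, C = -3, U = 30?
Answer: 1642/1875 ≈ 0.87573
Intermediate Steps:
I(M, E) = -3 (I(M, E) = 0 - 3 = -3)
d = 1642/3 (d = 3 - (30*(-109) + (2 - 4)²)/6 = 3 - (-3270 + (-2)²)/6 = 3 - (-3270 + 4)/6 = 3 - ⅙*(-3266) = 3 + 1633/3 = 1642/3 ≈ 547.33)
d/(((I(C, -3) + 8)²)²) = 1642/(3*(((-3 + 8)²)²)) = 1642/(3*((5²)²)) = 1642/(3*(25²)) = (1642/3)/625 = (1642/3)*(1/625) = 1642/1875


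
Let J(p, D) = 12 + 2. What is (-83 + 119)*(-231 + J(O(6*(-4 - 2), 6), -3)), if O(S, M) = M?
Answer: -7812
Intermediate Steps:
J(p, D) = 14
(-83 + 119)*(-231 + J(O(6*(-4 - 2), 6), -3)) = (-83 + 119)*(-231 + 14) = 36*(-217) = -7812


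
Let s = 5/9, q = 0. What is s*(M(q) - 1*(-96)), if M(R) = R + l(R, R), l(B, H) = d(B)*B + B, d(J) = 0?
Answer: 160/3 ≈ 53.333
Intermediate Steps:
l(B, H) = B (l(B, H) = 0*B + B = 0 + B = B)
M(R) = 2*R (M(R) = R + R = 2*R)
s = 5/9 (s = 5*(⅑) = 5/9 ≈ 0.55556)
s*(M(q) - 1*(-96)) = 5*(2*0 - 1*(-96))/9 = 5*(0 + 96)/9 = (5/9)*96 = 160/3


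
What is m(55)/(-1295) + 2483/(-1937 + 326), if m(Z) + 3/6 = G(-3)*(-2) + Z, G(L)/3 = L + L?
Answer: -6722561/4172490 ≈ -1.6112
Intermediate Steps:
G(L) = 6*L (G(L) = 3*(L + L) = 3*(2*L) = 6*L)
m(Z) = 71/2 + Z (m(Z) = -1/2 + ((6*(-3))*(-2) + Z) = -1/2 + (-18*(-2) + Z) = -1/2 + (36 + Z) = 71/2 + Z)
m(55)/(-1295) + 2483/(-1937 + 326) = (71/2 + 55)/(-1295) + 2483/(-1937 + 326) = (181/2)*(-1/1295) + 2483/(-1611) = -181/2590 + 2483*(-1/1611) = -181/2590 - 2483/1611 = -6722561/4172490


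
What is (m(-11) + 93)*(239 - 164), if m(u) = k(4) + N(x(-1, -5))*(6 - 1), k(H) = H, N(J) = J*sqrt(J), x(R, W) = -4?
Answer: 7275 - 3000*I ≈ 7275.0 - 3000.0*I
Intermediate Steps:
N(J) = J**(3/2)
m(u) = 4 - 40*I (m(u) = 4 + (-4)**(3/2)*(6 - 1) = 4 - 8*I*5 = 4 - 40*I)
(m(-11) + 93)*(239 - 164) = ((4 - 40*I) + 93)*(239 - 164) = (97 - 40*I)*75 = 7275 - 3000*I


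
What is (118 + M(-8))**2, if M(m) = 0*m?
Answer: 13924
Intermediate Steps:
M(m) = 0
(118 + M(-8))**2 = (118 + 0)**2 = 118**2 = 13924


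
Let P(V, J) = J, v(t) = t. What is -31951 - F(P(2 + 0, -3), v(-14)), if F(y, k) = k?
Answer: -31937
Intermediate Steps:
-31951 - F(P(2 + 0, -3), v(-14)) = -31951 - 1*(-14) = -31951 + 14 = -31937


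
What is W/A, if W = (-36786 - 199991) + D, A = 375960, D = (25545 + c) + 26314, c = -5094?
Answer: -47503/93990 ≈ -0.50540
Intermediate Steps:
D = 46765 (D = (25545 - 5094) + 26314 = 20451 + 26314 = 46765)
W = -190012 (W = (-36786 - 199991) + 46765 = -236777 + 46765 = -190012)
W/A = -190012/375960 = -190012*1/375960 = -47503/93990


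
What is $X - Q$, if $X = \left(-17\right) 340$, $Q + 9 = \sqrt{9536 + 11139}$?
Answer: $-5771 - 5 \sqrt{827} \approx -5914.8$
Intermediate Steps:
$Q = -9 + 5 \sqrt{827}$ ($Q = -9 + \sqrt{9536 + 11139} = -9 + \sqrt{20675} = -9 + 5 \sqrt{827} \approx 134.79$)
$X = -5780$
$X - Q = -5780 - \left(-9 + 5 \sqrt{827}\right) = -5780 + \left(9 - 5 \sqrt{827}\right) = -5771 - 5 \sqrt{827}$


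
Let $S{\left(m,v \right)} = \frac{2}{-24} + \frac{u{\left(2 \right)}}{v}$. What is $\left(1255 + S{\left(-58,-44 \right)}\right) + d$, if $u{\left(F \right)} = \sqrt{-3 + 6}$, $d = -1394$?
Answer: $- \frac{1669}{12} - \frac{\sqrt{3}}{44} \approx -139.12$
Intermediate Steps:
$u{\left(F \right)} = \sqrt{3}$
$S{\left(m,v \right)} = - \frac{1}{12} + \frac{\sqrt{3}}{v}$ ($S{\left(m,v \right)} = \frac{2}{-24} + \frac{\sqrt{3}}{v} = 2 \left(- \frac{1}{24}\right) + \frac{\sqrt{3}}{v} = - \frac{1}{12} + \frac{\sqrt{3}}{v}$)
$\left(1255 + S{\left(-58,-44 \right)}\right) + d = \left(1255 + \frac{\sqrt{3} - - \frac{11}{3}}{-44}\right) - 1394 = \left(1255 - \frac{\sqrt{3} + \frac{11}{3}}{44}\right) - 1394 = \left(1255 - \frac{\frac{11}{3} + \sqrt{3}}{44}\right) - 1394 = \left(1255 - \left(\frac{1}{12} + \frac{\sqrt{3}}{44}\right)\right) - 1394 = \left(\frac{15059}{12} - \frac{\sqrt{3}}{44}\right) - 1394 = - \frac{1669}{12} - \frac{\sqrt{3}}{44}$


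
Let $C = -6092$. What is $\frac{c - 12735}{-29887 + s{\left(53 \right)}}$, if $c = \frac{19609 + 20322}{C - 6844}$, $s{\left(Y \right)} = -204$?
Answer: $\frac{164779891}{389257176} \approx 0.42332$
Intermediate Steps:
$c = - \frac{39931}{12936}$ ($c = \frac{19609 + 20322}{-6092 - 6844} = \frac{39931}{-12936} = 39931 \left(- \frac{1}{12936}\right) = - \frac{39931}{12936} \approx -3.0868$)
$\frac{c - 12735}{-29887 + s{\left(53 \right)}} = \frac{- \frac{39931}{12936} - 12735}{-29887 - 204} = \frac{- \frac{39931}{12936} - 12735}{-30091} = \left(- \frac{164779891}{12936}\right) \left(- \frac{1}{30091}\right) = \frac{164779891}{389257176}$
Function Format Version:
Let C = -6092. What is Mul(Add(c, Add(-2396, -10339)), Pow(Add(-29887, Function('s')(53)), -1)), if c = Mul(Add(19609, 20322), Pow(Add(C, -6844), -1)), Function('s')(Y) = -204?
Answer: Rational(164779891, 389257176) ≈ 0.42332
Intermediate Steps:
c = Rational(-39931, 12936) (c = Mul(Add(19609, 20322), Pow(Add(-6092, -6844), -1)) = Mul(39931, Pow(-12936, -1)) = Mul(39931, Rational(-1, 12936)) = Rational(-39931, 12936) ≈ -3.0868)
Mul(Add(c, Add(-2396, -10339)), Pow(Add(-29887, Function('s')(53)), -1)) = Mul(Add(Rational(-39931, 12936), Add(-2396, -10339)), Pow(Add(-29887, -204), -1)) = Mul(Add(Rational(-39931, 12936), -12735), Pow(-30091, -1)) = Mul(Rational(-164779891, 12936), Rational(-1, 30091)) = Rational(164779891, 389257176)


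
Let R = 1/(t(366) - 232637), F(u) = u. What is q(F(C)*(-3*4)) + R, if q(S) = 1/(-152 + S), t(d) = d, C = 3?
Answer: -232459/43666948 ≈ -0.0053235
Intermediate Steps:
R = -1/232271 (R = 1/(366 - 232637) = 1/(-232271) = -1/232271 ≈ -4.3053e-6)
q(F(C)*(-3*4)) + R = 1/(-152 + 3*(-3*4)) - 1/232271 = 1/(-152 + 3*(-12)) - 1/232271 = 1/(-152 - 36) - 1/232271 = 1/(-188) - 1/232271 = -1/188 - 1/232271 = -232459/43666948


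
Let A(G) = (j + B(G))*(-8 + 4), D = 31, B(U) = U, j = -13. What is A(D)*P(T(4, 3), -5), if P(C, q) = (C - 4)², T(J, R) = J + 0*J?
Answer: 0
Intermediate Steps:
T(J, R) = J (T(J, R) = J + 0 = J)
P(C, q) = (-4 + C)²
A(G) = 52 - 4*G (A(G) = (-13 + G)*(-8 + 4) = (-13 + G)*(-4) = 52 - 4*G)
A(D)*P(T(4, 3), -5) = (52 - 4*31)*(-4 + 4)² = (52 - 124)*0² = -72*0 = 0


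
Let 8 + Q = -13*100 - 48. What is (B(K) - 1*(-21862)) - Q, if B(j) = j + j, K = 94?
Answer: 23406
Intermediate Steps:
B(j) = 2*j
Q = -1356 (Q = -8 + (-13*100 - 48) = -8 + (-1300 - 48) = -8 - 1348 = -1356)
(B(K) - 1*(-21862)) - Q = (2*94 - 1*(-21862)) - 1*(-1356) = (188 + 21862) + 1356 = 22050 + 1356 = 23406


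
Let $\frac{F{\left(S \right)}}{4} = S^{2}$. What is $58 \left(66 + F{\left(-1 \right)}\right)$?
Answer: $4060$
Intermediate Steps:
$F{\left(S \right)} = 4 S^{2}$
$58 \left(66 + F{\left(-1 \right)}\right) = 58 \left(66 + 4 \left(-1\right)^{2}\right) = 58 \left(66 + 4 \cdot 1\right) = 58 \left(66 + 4\right) = 58 \cdot 70 = 4060$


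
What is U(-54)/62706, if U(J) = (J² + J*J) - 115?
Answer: 5717/62706 ≈ 0.091172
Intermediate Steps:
U(J) = -115 + 2*J² (U(J) = (J² + J²) - 115 = 2*J² - 115 = -115 + 2*J²)
U(-54)/62706 = (-115 + 2*(-54)²)/62706 = (-115 + 2*2916)*(1/62706) = (-115 + 5832)*(1/62706) = 5717*(1/62706) = 5717/62706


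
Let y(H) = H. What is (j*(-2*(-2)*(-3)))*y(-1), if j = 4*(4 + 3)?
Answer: 336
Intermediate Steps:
j = 28 (j = 4*7 = 28)
(j*(-2*(-2)*(-3)))*y(-1) = (28*(-2*(-2)*(-3)))*(-1) = (28*(4*(-3)))*(-1) = (28*(-12))*(-1) = -336*(-1) = 336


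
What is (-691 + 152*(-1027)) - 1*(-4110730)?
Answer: 3953935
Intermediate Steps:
(-691 + 152*(-1027)) - 1*(-4110730) = (-691 - 156104) + 4110730 = -156795 + 4110730 = 3953935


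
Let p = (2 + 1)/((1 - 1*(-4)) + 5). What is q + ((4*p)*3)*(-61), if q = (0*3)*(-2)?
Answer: -1098/5 ≈ -219.60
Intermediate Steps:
p = 3/10 (p = 3/((1 + 4) + 5) = 3/(5 + 5) = 3/10 ≈ 0.30000)
q = 0 (q = 0*(-2) = 0)
q + ((4*p)*3)*(-61) = 0 + ((4*(3/10))*3)*(-61) = 0 + ((6/5)*3)*(-61) = 0 + (18/5)*(-61) = 0 - 1098/5 = -1098/5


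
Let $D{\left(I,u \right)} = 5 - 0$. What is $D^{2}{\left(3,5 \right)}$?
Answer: $25$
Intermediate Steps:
$D{\left(I,u \right)} = 5$ ($D{\left(I,u \right)} = 5 + 0 = 5$)
$D^{2}{\left(3,5 \right)} = 5^{2} = 25$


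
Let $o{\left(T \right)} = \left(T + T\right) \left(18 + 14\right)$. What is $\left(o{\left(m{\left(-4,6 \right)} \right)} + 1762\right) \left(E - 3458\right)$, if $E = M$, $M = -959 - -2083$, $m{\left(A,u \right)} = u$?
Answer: $-5008764$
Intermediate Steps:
$M = 1124$ ($M = -959 + 2083 = 1124$)
$E = 1124$
$o{\left(T \right)} = 64 T$ ($o{\left(T \right)} = 2 T 32 = 64 T$)
$\left(o{\left(m{\left(-4,6 \right)} \right)} + 1762\right) \left(E - 3458\right) = \left(64 \cdot 6 + 1762\right) \left(1124 - 3458\right) = \left(384 + 1762\right) \left(-2334\right) = 2146 \left(-2334\right) = -5008764$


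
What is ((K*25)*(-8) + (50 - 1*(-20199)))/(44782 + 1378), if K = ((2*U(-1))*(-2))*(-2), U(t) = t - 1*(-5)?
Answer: 13849/46160 ≈ 0.30002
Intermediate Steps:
U(t) = 5 + t (U(t) = t + 5 = 5 + t)
K = 32 (K = ((2*(5 - 1))*(-2))*(-2) = ((2*4)*(-2))*(-2) = (8*(-2))*(-2) = -16*(-2) = 32)
((K*25)*(-8) + (50 - 1*(-20199)))/(44782 + 1378) = ((32*25)*(-8) + (50 - 1*(-20199)))/(44782 + 1378) = (800*(-8) + (50 + 20199))/46160 = (-6400 + 20249)*(1/46160) = 13849*(1/46160) = 13849/46160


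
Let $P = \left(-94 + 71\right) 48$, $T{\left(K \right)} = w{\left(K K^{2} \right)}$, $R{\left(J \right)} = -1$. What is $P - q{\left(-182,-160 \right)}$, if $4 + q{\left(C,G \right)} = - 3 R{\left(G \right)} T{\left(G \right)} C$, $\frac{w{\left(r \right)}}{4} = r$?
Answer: $-8945665100$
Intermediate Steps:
$w{\left(r \right)} = 4 r$
$T{\left(K \right)} = 4 K^{3}$ ($T{\left(K \right)} = 4 K K^{2} = 4 K^{3}$)
$q{\left(C,G \right)} = -4 + 12 C G^{3}$ ($q{\left(C,G \right)} = -4 + \left(-3\right) \left(-1\right) 4 G^{3} C = -4 + 3 \cdot 4 G^{3} C = -4 + 12 G^{3} C = -4 + 12 C G^{3}$)
$P = -1104$ ($P = \left(-23\right) 48 = -1104$)
$P - q{\left(-182,-160 \right)} = -1104 - \left(-4 + 12 \left(-182\right) \left(-160\right)^{3}\right) = -1104 - \left(-4 + 12 \left(-182\right) \left(-4096000\right)\right) = -1104 - \left(-4 + 8945664000\right) = -1104 - 8945663996 = -8945665100$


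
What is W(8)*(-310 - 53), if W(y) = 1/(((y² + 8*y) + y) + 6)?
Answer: -363/142 ≈ -2.5563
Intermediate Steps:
W(y) = 1/(6 + y² + 9*y) (W(y) = 1/((y² + 9*y) + 6) = 1/(6 + y² + 9*y))
W(8)*(-310 - 53) = (-310 - 53)/(6 + 8² + 9*8) = -363/(6 + 64 + 72) = -363/142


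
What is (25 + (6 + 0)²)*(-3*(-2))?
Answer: 366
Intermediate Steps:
(25 + (6 + 0)²)*(-3*(-2)) = (25 + 6²)*6 = (25 + 36)*6 = 61*6 = 366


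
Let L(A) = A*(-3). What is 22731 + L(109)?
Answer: 22404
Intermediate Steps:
L(A) = -3*A
22731 + L(109) = 22731 - 3*109 = 22731 - 327 = 22404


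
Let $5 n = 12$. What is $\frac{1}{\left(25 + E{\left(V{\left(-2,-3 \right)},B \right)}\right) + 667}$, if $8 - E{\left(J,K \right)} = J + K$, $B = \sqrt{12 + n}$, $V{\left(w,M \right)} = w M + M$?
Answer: $\frac{3485}{2428973} + \frac{6 \sqrt{10}}{2428973} \approx 0.0014426$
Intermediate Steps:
$n = \frac{12}{5}$ ($n = \frac{1}{5} \cdot 12 = \frac{12}{5} \approx 2.4$)
$V{\left(w,M \right)} = M + M w$ ($V{\left(w,M \right)} = M w + M = M + M w$)
$B = \frac{6 \sqrt{10}}{5}$ ($B = \sqrt{12 + \frac{12}{5}} = \sqrt{\frac{72}{5}} = \frac{6 \sqrt{10}}{5} \approx 3.7947$)
$E{\left(J,K \right)} = 8 - J - K$ ($E{\left(J,K \right)} = 8 - \left(J + K\right) = 8 - J - K$)
$\frac{1}{\left(25 + E{\left(V{\left(-2,-3 \right)},B \right)}\right) + 667} = \frac{1}{\left(25 - \left(-8 - 3 \left(1 - 2\right) + \frac{6 \sqrt{10}}{5}\right)\right) + 667} = \frac{1}{\left(25 - \left(-8 + 3 + \frac{6 \sqrt{10}}{5}\right)\right) + 667} = \frac{1}{\left(25 - \left(-5 + \frac{6 \sqrt{10}}{5}\right)\right) + 667} = \frac{1}{\left(25 + \left(5 - \frac{6 \sqrt{10}}{5}\right)\right) + 667} = \frac{1}{\left(30 - \frac{6 \sqrt{10}}{5}\right) + 667} = \frac{1}{697 - \frac{6 \sqrt{10}}{5}}$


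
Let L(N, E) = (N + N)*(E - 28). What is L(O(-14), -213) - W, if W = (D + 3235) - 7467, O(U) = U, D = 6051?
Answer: 4929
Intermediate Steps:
L(N, E) = 2*N*(-28 + E) (L(N, E) = (2*N)*(-28 + E) = 2*N*(-28 + E))
W = 1819 (W = (6051 + 3235) - 7467 = 9286 - 7467 = 1819)
L(O(-14), -213) - W = 2*(-14)*(-28 - 213) - 1*1819 = 2*(-14)*(-241) - 1819 = 6748 - 1819 = 4929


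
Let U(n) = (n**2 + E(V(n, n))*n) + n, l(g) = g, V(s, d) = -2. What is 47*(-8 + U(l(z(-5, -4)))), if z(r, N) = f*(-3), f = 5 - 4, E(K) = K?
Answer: 188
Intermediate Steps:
f = 1
z(r, N) = -3 (z(r, N) = 1*(-3) = -3)
U(n) = n**2 - n (U(n) = (n**2 - 2*n) + n = n**2 - n)
47*(-8 + U(l(z(-5, -4)))) = 47*(-8 - 3*(-1 - 3)) = 47*(-8 - 3*(-4)) = 47*(-8 + 12) = 47*4 = 188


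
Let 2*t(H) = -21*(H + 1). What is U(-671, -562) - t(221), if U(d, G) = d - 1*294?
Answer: 1366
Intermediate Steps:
U(d, G) = -294 + d (U(d, G) = d - 294 = -294 + d)
t(H) = -21/2 - 21*H/2 (t(H) = (-21*(H + 1))/2 = (-21*(1 + H))/2 = (-21 - 21*H)/2 = -21/2 - 21*H/2)
U(-671, -562) - t(221) = (-294 - 671) - (-21/2 - 21/2*221) = -965 - (-21/2 - 4641/2) = -965 - 1*(-2331) = -965 + 2331 = 1366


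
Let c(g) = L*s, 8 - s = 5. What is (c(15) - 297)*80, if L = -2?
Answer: -24240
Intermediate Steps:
s = 3 (s = 8 - 1*5 = 8 - 5 = 3)
c(g) = -6 (c(g) = -2*3 = -6)
(c(15) - 297)*80 = (-6 - 297)*80 = -303*80 = -24240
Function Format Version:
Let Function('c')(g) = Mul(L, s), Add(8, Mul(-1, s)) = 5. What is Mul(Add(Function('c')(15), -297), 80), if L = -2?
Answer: -24240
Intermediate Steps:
s = 3 (s = Add(8, Mul(-1, 5)) = Add(8, -5) = 3)
Function('c')(g) = -6 (Function('c')(g) = Mul(-2, 3) = -6)
Mul(Add(Function('c')(15), -297), 80) = Mul(Add(-6, -297), 80) = Mul(-303, 80) = -24240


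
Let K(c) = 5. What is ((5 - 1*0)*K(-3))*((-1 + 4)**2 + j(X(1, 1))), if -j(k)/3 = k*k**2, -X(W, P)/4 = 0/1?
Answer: 225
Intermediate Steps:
X(W, P) = 0 (X(W, P) = -0/1 = -0 = -4*0 = 0)
j(k) = -3*k**3 (j(k) = -3*k*k**2 = -3*k**3)
((5 - 1*0)*K(-3))*((-1 + 4)**2 + j(X(1, 1))) = ((5 - 1*0)*5)*((-1 + 4)**2 - 3*0**3) = ((5 + 0)*5)*(3**2 - 3*0) = (5*5)*(9 + 0) = 25*9 = 225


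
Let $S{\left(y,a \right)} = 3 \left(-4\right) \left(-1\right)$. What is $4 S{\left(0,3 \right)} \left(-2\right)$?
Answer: $-96$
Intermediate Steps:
$S{\left(y,a \right)} = 12$ ($S{\left(y,a \right)} = \left(-12\right) \left(-1\right) = 12$)
$4 S{\left(0,3 \right)} \left(-2\right) = 4 \cdot 12 \left(-2\right) = 48 \left(-2\right) = -96$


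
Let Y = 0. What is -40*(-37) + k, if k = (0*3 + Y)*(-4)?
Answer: 1480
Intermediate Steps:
k = 0 (k = (0*3 + 0)*(-4) = (0 + 0)*(-4) = 0*(-4) = 0)
-40*(-37) + k = -40*(-37) + 0 = 1480 + 0 = 1480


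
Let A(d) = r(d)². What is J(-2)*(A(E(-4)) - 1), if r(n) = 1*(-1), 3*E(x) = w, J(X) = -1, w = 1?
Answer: 0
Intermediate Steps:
E(x) = ⅓ (E(x) = (⅓)*1 = ⅓)
r(n) = -1
A(d) = 1 (A(d) = (-1)² = 1)
J(-2)*(A(E(-4)) - 1) = -(1 - 1) = -1*0 = 0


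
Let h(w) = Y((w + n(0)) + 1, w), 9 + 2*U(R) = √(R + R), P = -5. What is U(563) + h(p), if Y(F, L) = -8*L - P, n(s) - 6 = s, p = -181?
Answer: 2897/2 + √1126/2 ≈ 1465.3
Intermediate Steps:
n(s) = 6 + s
U(R) = -9/2 + √2*√R/2 (U(R) = -9/2 + √(R + R)/2 = -9/2 + √(2*R)/2 = -9/2 + (√2*√R)/2 = -9/2 + √2*√R/2)
Y(F, L) = 5 - 8*L (Y(F, L) = -8*L - 1*(-5) = -8*L + 5 = 5 - 8*L)
h(w) = 5 - 8*w
U(563) + h(p) = (-9/2 + √2*√563/2) + (5 - 8*(-181)) = (-9/2 + √1126/2) + (5 + 1448) = (-9/2 + √1126/2) + 1453 = 2897/2 + √1126/2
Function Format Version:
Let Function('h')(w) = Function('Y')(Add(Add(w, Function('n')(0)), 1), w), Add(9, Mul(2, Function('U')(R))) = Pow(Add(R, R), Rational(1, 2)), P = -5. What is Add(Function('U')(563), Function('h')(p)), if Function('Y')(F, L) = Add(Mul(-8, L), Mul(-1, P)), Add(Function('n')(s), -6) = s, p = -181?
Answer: Add(Rational(2897, 2), Mul(Rational(1, 2), Pow(1126, Rational(1, 2)))) ≈ 1465.3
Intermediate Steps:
Function('n')(s) = Add(6, s)
Function('U')(R) = Add(Rational(-9, 2), Mul(Rational(1, 2), Pow(2, Rational(1, 2)), Pow(R, Rational(1, 2)))) (Function('U')(R) = Add(Rational(-9, 2), Mul(Rational(1, 2), Pow(Add(R, R), Rational(1, 2)))) = Add(Rational(-9, 2), Mul(Rational(1, 2), Pow(Mul(2, R), Rational(1, 2)))) = Add(Rational(-9, 2), Mul(Rational(1, 2), Mul(Pow(2, Rational(1, 2)), Pow(R, Rational(1, 2))))) = Add(Rational(-9, 2), Mul(Rational(1, 2), Pow(2, Rational(1, 2)), Pow(R, Rational(1, 2)))))
Function('Y')(F, L) = Add(5, Mul(-8, L)) (Function('Y')(F, L) = Add(Mul(-8, L), Mul(-1, -5)) = Add(Mul(-8, L), 5) = Add(5, Mul(-8, L)))
Function('h')(w) = Add(5, Mul(-8, w))
Add(Function('U')(563), Function('h')(p)) = Add(Add(Rational(-9, 2), Mul(Rational(1, 2), Pow(2, Rational(1, 2)), Pow(563, Rational(1, 2)))), Add(5, Mul(-8, -181))) = Add(Add(Rational(-9, 2), Mul(Rational(1, 2), Pow(1126, Rational(1, 2)))), Add(5, 1448)) = Add(Add(Rational(-9, 2), Mul(Rational(1, 2), Pow(1126, Rational(1, 2)))), 1453) = Add(Rational(2897, 2), Mul(Rational(1, 2), Pow(1126, Rational(1, 2))))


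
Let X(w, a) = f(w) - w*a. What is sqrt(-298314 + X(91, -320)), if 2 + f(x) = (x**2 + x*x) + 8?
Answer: I*sqrt(252626) ≈ 502.62*I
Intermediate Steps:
f(x) = 6 + 2*x**2 (f(x) = -2 + ((x**2 + x*x) + 8) = -2 + ((x**2 + x**2) + 8) = -2 + (2*x**2 + 8) = -2 + (8 + 2*x**2) = 6 + 2*x**2)
X(w, a) = 6 + 2*w**2 - a*w (X(w, a) = (6 + 2*w**2) - w*a = (6 + 2*w**2) - a*w = 6 + 2*w**2 - a*w)
sqrt(-298314 + X(91, -320)) = sqrt(-298314 + (6 + 2*91**2 - 1*(-320)*91)) = sqrt(-298314 + (6 + 2*8281 + 29120)) = sqrt(-298314 + (6 + 16562 + 29120)) = sqrt(-298314 + 45688) = sqrt(-252626) = I*sqrt(252626)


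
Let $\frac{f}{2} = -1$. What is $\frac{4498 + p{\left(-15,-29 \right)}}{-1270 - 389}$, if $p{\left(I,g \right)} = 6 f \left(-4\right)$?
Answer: $- \frac{4546}{1659} \approx -2.7402$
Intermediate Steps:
$f = -2$ ($f = 2 \left(-1\right) = -2$)
$p{\left(I,g \right)} = 48$ ($p{\left(I,g \right)} = 6 \left(-2\right) \left(-4\right) = \left(-12\right) \left(-4\right) = 48$)
$\frac{4498 + p{\left(-15,-29 \right)}}{-1270 - 389} = \frac{4498 + 48}{-1270 - 389} = \frac{4546}{-1659} = 4546 \left(- \frac{1}{1659}\right) = - \frac{4546}{1659}$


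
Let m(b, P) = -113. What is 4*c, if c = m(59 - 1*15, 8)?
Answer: -452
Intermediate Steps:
c = -113
4*c = 4*(-113) = -452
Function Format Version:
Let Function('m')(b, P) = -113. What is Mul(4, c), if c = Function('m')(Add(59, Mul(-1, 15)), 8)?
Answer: -452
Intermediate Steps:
c = -113
Mul(4, c) = Mul(4, -113) = -452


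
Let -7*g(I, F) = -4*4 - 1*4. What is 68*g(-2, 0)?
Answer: 1360/7 ≈ 194.29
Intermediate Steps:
g(I, F) = 20/7 (g(I, F) = -(-4*4 - 1*4)/7 = -(-16 - 4)/7 = -1/7*(-20) = 20/7)
68*g(-2, 0) = 68*(20/7) = 1360/7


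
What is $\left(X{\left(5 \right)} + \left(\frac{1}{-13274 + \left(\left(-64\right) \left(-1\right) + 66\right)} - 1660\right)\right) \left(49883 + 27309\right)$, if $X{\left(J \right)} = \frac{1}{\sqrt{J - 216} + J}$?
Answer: $\frac{9649 \left(- 21819041 \sqrt{211} + 109082061 i\right)}{1643 \left(\sqrt{211} - 5 i\right)} \approx -1.2814 \cdot 10^{8} - 4751.2 i$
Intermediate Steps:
$X{\left(J \right)} = \frac{1}{J + \sqrt{-216 + J}}$ ($X{\left(J \right)} = \frac{1}{\sqrt{-216 + J} + J} = \frac{1}{J + \sqrt{-216 + J}}$)
$\left(X{\left(5 \right)} + \left(\frac{1}{-13274 + \left(\left(-64\right) \left(-1\right) + 66\right)} - 1660\right)\right) \left(49883 + 27309\right) = \left(\frac{1}{5 + \sqrt{-216 + 5}} + \left(\frac{1}{-13274 + \left(\left(-64\right) \left(-1\right) + 66\right)} - 1660\right)\right) \left(49883 + 27309\right) = \left(\frac{1}{5 + \sqrt{-211}} - \left(1660 - \frac{1}{-13274 + \left(64 + 66\right)}\right)\right) 77192 = \left(\frac{1}{5 + i \sqrt{211}} - \left(1660 - \frac{1}{-13274 + 130}\right)\right) 77192 = \left(\frac{1}{5 + i \sqrt{211}} - \left(1660 - \frac{1}{-13144}\right)\right) 77192 = \left(\frac{1}{5 + i \sqrt{211}} - \frac{21819041}{13144}\right) 77192 = \left(- \frac{21819041}{13144} + \frac{1}{5 + i \sqrt{211}}\right) 77192 = - \frac{210531926609}{1643} + \frac{77192}{5 + i \sqrt{211}}$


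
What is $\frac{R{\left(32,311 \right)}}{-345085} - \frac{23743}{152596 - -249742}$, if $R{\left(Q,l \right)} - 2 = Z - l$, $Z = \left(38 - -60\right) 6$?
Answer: $- \frac{8305605457}{138840808730} \approx -0.059821$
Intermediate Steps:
$Z = 588$ ($Z = \left(38 + 60\right) 6 = 98 \cdot 6 = 588$)
$R{\left(Q,l \right)} = 590 - l$ ($R{\left(Q,l \right)} = 2 - \left(-588 + l\right) = 590 - l$)
$\frac{R{\left(32,311 \right)}}{-345085} - \frac{23743}{152596 - -249742} = \frac{590 - 311}{-345085} - \frac{23743}{152596 - -249742} = \left(590 - 311\right) \left(- \frac{1}{345085}\right) - \frac{23743}{152596 + 249742} = 279 \left(- \frac{1}{345085}\right) - \frac{23743}{402338} = - \frac{279}{345085} - \frac{23743}{402338} = - \frac{8305605457}{138840808730}$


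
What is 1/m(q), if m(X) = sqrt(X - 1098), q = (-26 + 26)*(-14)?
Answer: -I*sqrt(122)/366 ≈ -0.030179*I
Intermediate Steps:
q = 0 (q = 0*(-14) = 0)
m(X) = sqrt(-1098 + X)
1/m(q) = 1/(sqrt(-1098 + 0)) = 1/(sqrt(-1098)) = 1/(3*I*sqrt(122)) = -I*sqrt(122)/366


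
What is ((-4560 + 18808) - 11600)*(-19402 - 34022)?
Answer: -141466752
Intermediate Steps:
((-4560 + 18808) - 11600)*(-19402 - 34022) = (14248 - 11600)*(-53424) = 2648*(-53424) = -141466752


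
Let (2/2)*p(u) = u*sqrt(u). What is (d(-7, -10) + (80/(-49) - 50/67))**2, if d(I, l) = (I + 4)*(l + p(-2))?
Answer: 7446839992/10778089 + 1088160*I*sqrt(2)/3283 ≈ 690.92 + 468.75*I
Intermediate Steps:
p(u) = u**(3/2) (p(u) = u*sqrt(u) = u**(3/2))
d(I, l) = (4 + I)*(l - 2*I*sqrt(2)) (d(I, l) = (I + 4)*(l + (-2)**(3/2)) = (4 + I)*(l - 2*I*sqrt(2)))
(d(-7, -10) + (80/(-49) - 50/67))**2 = ((4*(-10) - 7*(-10) - 8*I*sqrt(2) - 2*I*(-7)*sqrt(2)) + (80/(-49) - 50/67))**2 = ((-40 + 70 - 8*I*sqrt(2) + 14*I*sqrt(2)) + (80*(-1/49) - 50*1/67))**2 = ((30 + 6*I*sqrt(2)) + (-80/49 - 50/67))**2 = ((30 + 6*I*sqrt(2)) - 7810/3283)**2 = (90680/3283 + 6*I*sqrt(2))**2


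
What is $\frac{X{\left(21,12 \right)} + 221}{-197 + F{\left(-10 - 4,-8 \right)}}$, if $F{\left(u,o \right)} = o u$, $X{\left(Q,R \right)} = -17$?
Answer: $- \frac{12}{5} \approx -2.4$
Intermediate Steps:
$\frac{X{\left(21,12 \right)} + 221}{-197 + F{\left(-10 - 4,-8 \right)}} = \frac{-17 + 221}{-197 - 8 \left(-10 - 4\right)} = \frac{204}{-197 - -112} = \frac{204}{-197 + 112} = \frac{204}{-85} = 204 \left(- \frac{1}{85}\right) = - \frac{12}{5}$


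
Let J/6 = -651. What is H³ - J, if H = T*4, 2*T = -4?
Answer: 3394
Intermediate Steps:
J = -3906 (J = 6*(-651) = -3906)
T = -2 (T = (½)*(-4) = -2)
H = -8 (H = -2*4 = -8)
H³ - J = (-8)³ - 1*(-3906) = -512 + 3906 = 3394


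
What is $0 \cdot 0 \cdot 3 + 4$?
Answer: $4$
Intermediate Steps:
$0 \cdot 0 \cdot 3 + 4 = 0 \cdot 3 + 4 = 0 + 4 = 4$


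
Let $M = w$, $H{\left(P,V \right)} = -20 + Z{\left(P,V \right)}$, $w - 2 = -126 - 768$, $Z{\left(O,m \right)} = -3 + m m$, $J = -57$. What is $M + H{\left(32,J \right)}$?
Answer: $2334$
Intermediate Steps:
$Z{\left(O,m \right)} = -3 + m^{2}$
$w = -892$ ($w = 2 - 894 = -892$)
$H{\left(P,V \right)} = -23 + V^{2}$ ($H{\left(P,V \right)} = -20 + \left(-3 + V^{2}\right) = -23 + V^{2}$)
$M = -892$
$M + H{\left(32,J \right)} = -892 - \left(23 - \left(-57\right)^{2}\right) = -892 + \left(-23 + 3249\right) = -892 + 3226 = 2334$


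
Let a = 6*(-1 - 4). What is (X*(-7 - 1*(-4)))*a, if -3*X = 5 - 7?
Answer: 60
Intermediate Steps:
X = ⅔ (X = -(5 - 7)/3 = -⅓*(-2) = ⅔ ≈ 0.66667)
a = -30 (a = 6*(-5) = -30)
(X*(-7 - 1*(-4)))*a = (2*(-7 - 1*(-4))/3)*(-30) = (2*(-7 + 4)/3)*(-30) = ((⅔)*(-3))*(-30) = -2*(-30) = 60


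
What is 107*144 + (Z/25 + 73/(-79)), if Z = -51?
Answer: 30424946/1975 ≈ 15405.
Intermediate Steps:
107*144 + (Z/25 + 73/(-79)) = 107*144 + (-51/25 + 73/(-79)) = 15408 + (-51*1/25 + 73*(-1/79)) = 15408 + (-51/25 - 73/79) = 15408 - 5854/1975 = 30424946/1975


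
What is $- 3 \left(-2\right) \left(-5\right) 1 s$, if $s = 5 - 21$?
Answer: $480$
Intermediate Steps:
$s = -16$
$- 3 \left(-2\right) \left(-5\right) 1 s = - 3 \left(-2\right) \left(-5\right) 1 \left(-16\right) = - 3 \cdot 10 \cdot 1 \left(-16\right) = \left(-3\right) 10 \left(-16\right) = \left(-30\right) \left(-16\right) = 480$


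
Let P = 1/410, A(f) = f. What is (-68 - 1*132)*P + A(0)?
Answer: -20/41 ≈ -0.48780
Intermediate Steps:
P = 1/410 ≈ 0.0024390
(-68 - 1*132)*P + A(0) = (-68 - 1*132)*(1/410) + 0 = (-68 - 132)*(1/410) + 0 = -200*1/410 + 0 = -20/41 + 0 = -20/41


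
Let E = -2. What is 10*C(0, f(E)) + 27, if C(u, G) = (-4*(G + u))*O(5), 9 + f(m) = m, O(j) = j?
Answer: 2227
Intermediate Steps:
f(m) = -9 + m
C(u, G) = -20*G - 20*u (C(u, G) = -4*(G + u)*5 = (-4*G - 4*u)*5 = -20*G - 20*u)
10*C(0, f(E)) + 27 = 10*(-20*(-9 - 2) - 20*0) + 27 = 10*(-20*(-11) + 0) + 27 = 10*(220 + 0) + 27 = 10*220 + 27 = 2200 + 27 = 2227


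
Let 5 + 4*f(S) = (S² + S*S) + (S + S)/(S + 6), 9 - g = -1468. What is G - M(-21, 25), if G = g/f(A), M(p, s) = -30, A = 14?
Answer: 43900/971 ≈ 45.211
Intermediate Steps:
g = 1477 (g = 9 - 1*(-1468) = 9 + 1468 = 1477)
f(S) = -5/4 + S²/2 + S/(2*(6 + S)) (f(S) = -5/4 + ((S² + S*S) + (S + S)/(S + 6))/4 = -5/4 + ((S² + S²) + (2*S)/(6 + S))/4 = -5/4 + (2*S² + 2*S/(6 + S))/4 = -5/4 + (S²/2 + S/(2*(6 + S))) = -5/4 + S²/2 + S/(2*(6 + S)))
G = 14770/971 (G = 1477/(((-30 - 3*14 + 2*14³ + 12*14²)/(4*(6 + 14)))) = 1477/(((¼)*(-30 - 42 + 2*2744 + 12*196)/20)) = 1477/(((¼)*(1/20)*(-30 - 42 + 5488 + 2352))) = 1477/(((¼)*(1/20)*7768)) = 1477/(971/10) = 1477*(10/971) = 14770/971 ≈ 15.211)
G - M(-21, 25) = 14770/971 - 1*(-30) = 14770/971 + 30 = 43900/971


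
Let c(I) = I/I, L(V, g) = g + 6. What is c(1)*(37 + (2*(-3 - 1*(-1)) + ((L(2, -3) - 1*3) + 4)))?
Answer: 37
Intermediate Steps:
L(V, g) = 6 + g
c(I) = 1
c(1)*(37 + (2*(-3 - 1*(-1)) + ((L(2, -3) - 1*3) + 4))) = 1*(37 + (2*(-3 - 1*(-1)) + (((6 - 3) - 1*3) + 4))) = 1*(37 + (2*(-3 + 1) + ((3 - 3) + 4))) = 1*(37 + (2*(-2) + (0 + 4))) = 1*(37 + (-4 + 4)) = 1*(37 + 0) = 1*37 = 37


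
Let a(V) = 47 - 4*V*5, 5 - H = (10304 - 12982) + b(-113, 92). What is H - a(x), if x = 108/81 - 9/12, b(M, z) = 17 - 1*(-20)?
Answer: 7832/3 ≈ 2610.7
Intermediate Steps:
b(M, z) = 37 (b(M, z) = 17 + 20 = 37)
x = 7/12 (x = 108*(1/81) - 9*1/12 = 4/3 - 3/4 = 7/12 ≈ 0.58333)
H = 2646 (H = 5 - ((10304 - 12982) + 37) = 5 - (-2678 + 37) = 5 - 1*(-2641) = 5 + 2641 = 2646)
a(V) = 47 - 20*V
H - a(x) = 2646 - (47 - 20*7/12) = 2646 - (47 - 35/3) = 2646 - 1*106/3 = 2646 - 106/3 = 7832/3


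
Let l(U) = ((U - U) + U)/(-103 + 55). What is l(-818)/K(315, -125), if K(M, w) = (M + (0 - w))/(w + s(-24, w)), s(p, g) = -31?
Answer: -5317/880 ≈ -6.0420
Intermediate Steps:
l(U) = -U/48 (l(U) = (0 + U)/(-48) = U*(-1/48) = -U/48)
K(M, w) = (M - w)/(-31 + w) (K(M, w) = (M + (0 - w))/(w - 31) = (M - w)/(-31 + w))
l(-818)/K(315, -125) = (-1/48*(-818))/(((315 - 1*(-125))/(-31 - 125))) = 409/(24*(((315 + 125)/(-156)))) = 409/(24*((-1/156*440))) = 409/(24*(-110/39)) = (409/24)*(-39/110) = -5317/880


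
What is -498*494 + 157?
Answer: -245855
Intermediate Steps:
-498*494 + 157 = -246012 + 157 = -245855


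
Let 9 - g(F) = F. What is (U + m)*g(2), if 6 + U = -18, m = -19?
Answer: -301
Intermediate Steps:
U = -24 (U = -6 - 18 = -24)
g(F) = 9 - F
(U + m)*g(2) = (-24 - 19)*(9 - 1*2) = -43*(9 - 2) = -43*7 = -301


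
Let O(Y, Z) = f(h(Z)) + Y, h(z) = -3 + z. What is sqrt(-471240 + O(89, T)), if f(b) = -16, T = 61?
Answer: I*sqrt(471167) ≈ 686.42*I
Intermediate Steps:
O(Y, Z) = -16 + Y
sqrt(-471240 + O(89, T)) = sqrt(-471240 + (-16 + 89)) = sqrt(-471240 + 73) = sqrt(-471167) = I*sqrt(471167)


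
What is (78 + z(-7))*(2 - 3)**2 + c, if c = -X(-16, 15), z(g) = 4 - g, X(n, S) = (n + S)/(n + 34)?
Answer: 1603/18 ≈ 89.056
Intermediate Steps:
X(n, S) = (S + n)/(34 + n)
c = 1/18 (c = -(15 - 16)/(34 - 16) = -(-1)/18 = -1*(-1/18) = 1/18 ≈ 0.055556)
(78 + z(-7))*(2 - 3)**2 + c = (78 + (4 - 1*(-7)))*(2 - 3)**2 + 1/18 = (78 + (4 + 7))*(-1)**2 + 1/18 = (78 + 11)*1 + 1/18 = 89*1 + 1/18 = 89 + 1/18 = 1603/18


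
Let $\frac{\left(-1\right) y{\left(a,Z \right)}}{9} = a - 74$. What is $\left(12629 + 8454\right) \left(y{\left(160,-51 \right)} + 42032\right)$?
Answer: $869842414$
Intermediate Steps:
$y{\left(a,Z \right)} = 666 - 9 a$ ($y{\left(a,Z \right)} = - 9 \left(a - 74\right) = - 9 \left(-74 + a\right) = 666 - 9 a$)
$\left(12629 + 8454\right) \left(y{\left(160,-51 \right)} + 42032\right) = \left(12629 + 8454\right) \left(\left(666 - 1440\right) + 42032\right) = 21083 \left(\left(666 - 1440\right) + 42032\right) = 21083 \left(-774 + 42032\right) = 21083 \cdot 41258 = 869842414$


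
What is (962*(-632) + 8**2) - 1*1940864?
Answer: -2548784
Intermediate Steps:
(962*(-632) + 8**2) - 1*1940864 = (-607984 + 64) - 1940864 = -607920 - 1940864 = -2548784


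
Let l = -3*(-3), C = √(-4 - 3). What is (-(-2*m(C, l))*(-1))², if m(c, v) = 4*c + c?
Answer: -700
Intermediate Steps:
C = I*√7 (C = √(-7) = I*√7 ≈ 2.6458*I)
l = 9
m(c, v) = 5*c
(-(-2*m(C, l))*(-1))² = (-(-10*I*√7)*(-1))² = (-10*I*√7)² = -700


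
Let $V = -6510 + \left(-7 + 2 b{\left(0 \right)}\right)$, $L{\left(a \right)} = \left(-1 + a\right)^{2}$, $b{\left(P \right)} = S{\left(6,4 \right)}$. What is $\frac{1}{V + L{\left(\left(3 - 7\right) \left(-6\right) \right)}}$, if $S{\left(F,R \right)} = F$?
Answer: $- \frac{1}{5976} \approx -0.00016734$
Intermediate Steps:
$b{\left(P \right)} = 6$
$V = -6505$ ($V = -6510 + \left(-7 + 2 \cdot 6\right) = -6510 + \left(-7 + 12\right) = -6510 + 5 = -6505$)
$\frac{1}{V + L{\left(\left(3 - 7\right) \left(-6\right) \right)}} = \frac{1}{-6505 + \left(-1 + \left(3 - 7\right) \left(-6\right)\right)^{2}} = \frac{1}{-6505 + \left(-1 - -24\right)^{2}} = \frac{1}{-6505 + \left(-1 + 24\right)^{2}} = \frac{1}{-6505 + 23^{2}} = \frac{1}{-6505 + 529} = \frac{1}{-5976} = - \frac{1}{5976}$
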